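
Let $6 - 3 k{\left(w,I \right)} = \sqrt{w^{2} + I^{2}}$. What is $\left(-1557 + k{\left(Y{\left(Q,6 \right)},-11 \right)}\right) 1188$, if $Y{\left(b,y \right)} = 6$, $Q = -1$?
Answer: $-1847340 - 396 \sqrt{157} \approx -1.8523 \cdot 10^{6}$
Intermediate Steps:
$k{\left(w,I \right)} = 2 - \frac{\sqrt{I^{2} + w^{2}}}{3}$ ($k{\left(w,I \right)} = 2 - \frac{\sqrt{w^{2} + I^{2}}}{3} = 2 - \frac{\sqrt{I^{2} + w^{2}}}{3}$)
$\left(-1557 + k{\left(Y{\left(Q,6 \right)},-11 \right)}\right) 1188 = \left(-1557 + \left(2 - \frac{\sqrt{\left(-11\right)^{2} + 6^{2}}}{3}\right)\right) 1188 = \left(-1557 + \left(2 - \frac{\sqrt{121 + 36}}{3}\right)\right) 1188 = \left(-1557 + \left(2 - \frac{\sqrt{157}}{3}\right)\right) 1188 = \left(-1555 - \frac{\sqrt{157}}{3}\right) 1188 = -1847340 - 396 \sqrt{157}$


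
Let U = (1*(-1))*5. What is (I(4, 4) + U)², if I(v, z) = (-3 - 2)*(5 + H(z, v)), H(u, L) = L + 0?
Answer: 2500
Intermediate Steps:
H(u, L) = L
U = -5 (U = -1*5 = -5)
I(v, z) = -25 - 5*v (I(v, z) = (-3 - 2)*(5 + v) = -5*(5 + v) = -25 - 5*v)
(I(4, 4) + U)² = ((-25 - 5*4) - 5)² = ((-25 - 20) - 5)² = (-45 - 5)² = (-50)² = 2500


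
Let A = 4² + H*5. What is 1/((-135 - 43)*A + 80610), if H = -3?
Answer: 1/80432 ≈ 1.2433e-5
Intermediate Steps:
A = 1 (A = 4² - 3*5 = 16 - 15 = 1)
1/((-135 - 43)*A + 80610) = 1/((-135 - 43)*1 + 80610) = 1/(-178*1 + 80610) = 1/(-178 + 80610) = 1/80432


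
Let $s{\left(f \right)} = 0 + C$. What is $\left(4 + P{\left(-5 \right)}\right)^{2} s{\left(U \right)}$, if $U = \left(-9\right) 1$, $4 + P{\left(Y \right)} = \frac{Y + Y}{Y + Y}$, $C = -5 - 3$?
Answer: $-8$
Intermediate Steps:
$C = -8$ ($C = -5 - 3 = -8$)
$P{\left(Y \right)} = -3$ ($P{\left(Y \right)} = -4 + \frac{Y + Y}{Y + Y} = -4 + \frac{2 Y}{2 Y} = -4 + 2 Y \frac{1}{2 Y} = -4 + 1 = -3$)
$U = -9$
$s{\left(f \right)} = -8$ ($s{\left(f \right)} = 0 - 8 = -8$)
$\left(4 + P{\left(-5 \right)}\right)^{2} s{\left(U \right)} = \left(4 - 3\right)^{2} \left(-8\right) = 1^{2} \left(-8\right) = 1 \left(-8\right) = -8$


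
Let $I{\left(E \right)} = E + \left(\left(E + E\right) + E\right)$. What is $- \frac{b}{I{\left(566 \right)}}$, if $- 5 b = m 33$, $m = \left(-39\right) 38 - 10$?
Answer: $- \frac{12309}{2830} \approx -4.3495$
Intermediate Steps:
$m = -1492$ ($m = -1482 - 10 = -1492$)
$b = \frac{49236}{5}$ ($b = - \frac{\left(-1492\right) 33}{5} = \left(- \frac{1}{5}\right) \left(-49236\right) = \frac{49236}{5} \approx 9847.2$)
$I{\left(E \right)} = 4 E$ ($I{\left(E \right)} = E + \left(2 E + E\right) = E + 3 E = 4 E$)
$- \frac{b}{I{\left(566 \right)}} = - \frac{49236}{5 \cdot 4 \cdot 566} = - \frac{49236}{5 \cdot 2264} = \left(-1\right) \frac{12309}{2830} = - \frac{12309}{2830}$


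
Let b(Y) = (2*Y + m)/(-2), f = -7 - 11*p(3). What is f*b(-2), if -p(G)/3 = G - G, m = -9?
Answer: -91/2 ≈ -45.500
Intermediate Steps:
p(G) = 0 (p(G) = -3*(G - G) = -3*0 = 0)
f = -7 (f = -7 - 11*0 = -7 + 0 = -7)
b(Y) = 9/2 - Y (b(Y) = (2*Y - 9)/(-2) = (-9 + 2*Y)*(-½) = 9/2 - Y)
f*b(-2) = -7*(9/2 - 1*(-2)) = -7*(9/2 + 2) = -7*13/2 = -91/2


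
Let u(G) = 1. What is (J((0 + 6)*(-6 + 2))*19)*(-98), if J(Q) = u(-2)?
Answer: -1862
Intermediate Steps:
J(Q) = 1
(J((0 + 6)*(-6 + 2))*19)*(-98) = (1*19)*(-98) = 19*(-98) = -1862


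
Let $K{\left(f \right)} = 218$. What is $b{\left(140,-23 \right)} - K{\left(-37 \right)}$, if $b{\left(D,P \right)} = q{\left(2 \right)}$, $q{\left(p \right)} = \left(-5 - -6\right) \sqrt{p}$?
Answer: $-218 + \sqrt{2} \approx -216.59$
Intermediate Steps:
$q{\left(p \right)} = \sqrt{p}$ ($q{\left(p \right)} = \left(-5 + 6\right) \sqrt{p} = 1 \sqrt{p} = \sqrt{p}$)
$b{\left(D,P \right)} = \sqrt{2}$
$b{\left(140,-23 \right)} - K{\left(-37 \right)} = \sqrt{2} - 218 = -218 + \sqrt{2}$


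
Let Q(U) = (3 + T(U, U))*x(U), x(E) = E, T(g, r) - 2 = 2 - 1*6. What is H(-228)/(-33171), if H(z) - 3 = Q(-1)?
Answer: -2/33171 ≈ -6.0294e-5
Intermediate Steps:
T(g, r) = -2 (T(g, r) = 2 + (2 - 1*6) = 2 + (2 - 6) = 2 - 4 = -2)
Q(U) = U (Q(U) = (3 - 2)*U = 1*U = U)
H(z) = 2 (H(z) = 3 - 1 = 2)
H(-228)/(-33171) = 2/(-33171) = 2*(-1/33171) = -2/33171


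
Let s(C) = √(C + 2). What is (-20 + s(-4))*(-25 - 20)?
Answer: 900 - 45*I*√2 ≈ 900.0 - 63.64*I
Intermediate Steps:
s(C) = √(2 + C)
(-20 + s(-4))*(-25 - 20) = (-20 + √(2 - 4))*(-25 - 20) = (-20 + √(-2))*(-45) = (-20 + I*√2)*(-45) = 900 - 45*I*√2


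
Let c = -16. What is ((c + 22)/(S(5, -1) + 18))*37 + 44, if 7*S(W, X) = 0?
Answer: 169/3 ≈ 56.333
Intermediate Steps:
S(W, X) = 0 (S(W, X) = (1/7)*0 = 0)
((c + 22)/(S(5, -1) + 18))*37 + 44 = ((-16 + 22)/(0 + 18))*37 + 44 = (6/18)*37 + 44 = (6*(1/18))*37 + 44 = (1/3)*37 + 44 = 37/3 + 44 = 169/3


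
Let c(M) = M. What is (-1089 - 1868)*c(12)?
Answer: -35484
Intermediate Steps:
(-1089 - 1868)*c(12) = (-1089 - 1868)*12 = -2957*12 = -35484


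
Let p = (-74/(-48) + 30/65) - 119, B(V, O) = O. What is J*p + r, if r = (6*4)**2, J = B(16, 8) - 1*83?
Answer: 972479/104 ≈ 9350.8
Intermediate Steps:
J = -75 (J = 8 - 1*83 = 8 - 83 = -75)
r = 576 (r = 24**2 = 576)
p = -36503/312 (p = (-74*(-1/48) + 30*(1/65)) - 119 = (37/24 + 6/13) - 119 = 625/312 - 119 = -36503/312 ≈ -117.00)
J*p + r = -75*(-36503/312) + 576 = 912575/104 + 576 = 972479/104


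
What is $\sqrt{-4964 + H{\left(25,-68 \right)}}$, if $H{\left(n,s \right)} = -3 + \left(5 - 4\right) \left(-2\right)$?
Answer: $i \sqrt{4969} \approx 70.491 i$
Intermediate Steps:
$H{\left(n,s \right)} = -5$ ($H{\left(n,s \right)} = -3 + \left(5 - 4\right) \left(-2\right) = -3 + 1 \left(-2\right) = -3 - 2 = -5$)
$\sqrt{-4964 + H{\left(25,-68 \right)}} = \sqrt{-4964 - 5} = \sqrt{-4969} = i \sqrt{4969}$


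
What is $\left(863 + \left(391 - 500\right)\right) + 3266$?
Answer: $4020$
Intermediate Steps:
$\left(863 + \left(391 - 500\right)\right) + 3266 = \left(863 - 109\right) + 3266 = 754 + 3266 = 4020$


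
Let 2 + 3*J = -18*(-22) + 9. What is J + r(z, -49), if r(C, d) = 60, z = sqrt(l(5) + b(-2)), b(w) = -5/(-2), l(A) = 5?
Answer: 583/3 ≈ 194.33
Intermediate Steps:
b(w) = 5/2 (b(w) = -5*(-1/2) = 5/2)
z = sqrt(30)/2 (z = sqrt(5 + 5/2) = sqrt(15/2) = sqrt(30)/2 ≈ 2.7386)
J = 403/3 (J = -2/3 + (-18*(-22) + 9)/3 = -2/3 + (396 + 9)/3 = -2/3 + (1/3)*405 = -2/3 + 135 = 403/3 ≈ 134.33)
J + r(z, -49) = 403/3 + 60 = 583/3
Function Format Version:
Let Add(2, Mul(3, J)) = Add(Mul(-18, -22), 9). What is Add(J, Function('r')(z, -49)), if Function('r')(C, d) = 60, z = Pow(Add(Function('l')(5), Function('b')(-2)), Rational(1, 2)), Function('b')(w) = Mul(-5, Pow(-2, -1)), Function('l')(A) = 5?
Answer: Rational(583, 3) ≈ 194.33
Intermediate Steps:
Function('b')(w) = Rational(5, 2) (Function('b')(w) = Mul(-5, Rational(-1, 2)) = Rational(5, 2))
z = Mul(Rational(1, 2), Pow(30, Rational(1, 2))) (z = Pow(Add(5, Rational(5, 2)), Rational(1, 2)) = Pow(Rational(15, 2), Rational(1, 2)) = Mul(Rational(1, 2), Pow(30, Rational(1, 2))) ≈ 2.7386)
J = Rational(403, 3) (J = Add(Rational(-2, 3), Mul(Rational(1, 3), Add(Mul(-18, -22), 9))) = Add(Rational(-2, 3), Mul(Rational(1, 3), Add(396, 9))) = Add(Rational(-2, 3), Mul(Rational(1, 3), 405)) = Add(Rational(-2, 3), 135) = Rational(403, 3) ≈ 134.33)
Add(J, Function('r')(z, -49)) = Add(Rational(403, 3), 60) = Rational(583, 3)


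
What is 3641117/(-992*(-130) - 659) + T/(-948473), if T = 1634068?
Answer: 3243848605873/121690034373 ≈ 26.657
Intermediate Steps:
3641117/(-992*(-130) - 659) + T/(-948473) = 3641117/(-992*(-130) - 659) + 1634068/(-948473) = 3641117/(128960 - 659) + 1634068*(-1/948473) = 3641117/128301 - 1634068/948473 = 3243848605873/121690034373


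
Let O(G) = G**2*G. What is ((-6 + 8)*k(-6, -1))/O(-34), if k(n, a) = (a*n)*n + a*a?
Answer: 35/19652 ≈ 0.0017810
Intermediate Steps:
k(n, a) = a**2 + a*n**2 (k(n, a) = a*n**2 + a**2 = a**2 + a*n**2)
O(G) = G**3
((-6 + 8)*k(-6, -1))/O(-34) = ((-6 + 8)*(-(-1 + (-6)**2)))/((-34)**3) = (2*(-(-1 + 36)))/(-39304) = (2*(-1*35))*(-1/39304) = (2*(-35))*(-1/39304) = -70*(-1/39304) = 35/19652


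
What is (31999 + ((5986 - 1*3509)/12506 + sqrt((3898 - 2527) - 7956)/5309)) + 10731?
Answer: 534383857/12506 + I*sqrt(6585)/5309 ≈ 42730.0 + 0.015285*I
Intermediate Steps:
(31999 + ((5986 - 1*3509)/12506 + sqrt((3898 - 2527) - 7956)/5309)) + 10731 = (31999 + ((5986 - 3509)*(1/12506) + sqrt(1371 - 7956)*(1/5309))) + 10731 = (31999 + (2477*(1/12506) + sqrt(-6585)*(1/5309))) + 10731 = (31999 + (2477/12506 + (I*sqrt(6585))*(1/5309))) + 10731 = (31999 + (2477/12506 + I*sqrt(6585)/5309)) + 10731 = (400181971/12506 + I*sqrt(6585)/5309) + 10731 = 534383857/12506 + I*sqrt(6585)/5309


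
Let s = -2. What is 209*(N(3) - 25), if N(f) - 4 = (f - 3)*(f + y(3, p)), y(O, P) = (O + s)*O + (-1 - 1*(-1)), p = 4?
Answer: -4389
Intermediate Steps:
y(O, P) = O*(-2 + O) (y(O, P) = (O - 2)*O + (-1 - 1*(-1)) = (-2 + O)*O + (-1 + 1) = O*(-2 + O) + 0 = O*(-2 + O))
N(f) = 4 + (-3 + f)*(3 + f) (N(f) = 4 + (f - 3)*(f + 3*(-2 + 3)) = 4 + (-3 + f)*(f + 3*1) = 4 + (-3 + f)*(f + 3) = 4 + (-3 + f)*(3 + f))
209*(N(3) - 25) = 209*((-5 + 3²) - 25) = 209*((-5 + 9) - 25) = 209*(4 - 25) = 209*(-21) = -4389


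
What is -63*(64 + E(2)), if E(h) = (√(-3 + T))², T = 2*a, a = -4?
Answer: -3339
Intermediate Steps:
T = -8 (T = 2*(-4) = -8)
E(h) = -11 (E(h) = (√(-3 - 8))² = (√(-11))² = (I*√11)² = -11)
-63*(64 + E(2)) = -63*(64 - 11) = -63*53 = -3339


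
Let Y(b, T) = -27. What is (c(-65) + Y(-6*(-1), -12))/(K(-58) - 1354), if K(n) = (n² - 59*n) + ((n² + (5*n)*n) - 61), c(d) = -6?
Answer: -33/25555 ≈ -0.0012913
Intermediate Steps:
K(n) = -61 - 59*n + 7*n² (K(n) = (n² - 59*n) + ((n² + 5*n²) - 61) = (n² - 59*n) + (6*n² - 61) = (n² - 59*n) + (-61 + 6*n²) = -61 - 59*n + 7*n²)
(c(-65) + Y(-6*(-1), -12))/(K(-58) - 1354) = (-6 - 27)/((-61 - 59*(-58) + 7*(-58)²) - 1354) = -33/((-61 + 3422 + 7*3364) - 1354) = -33/((-61 + 3422 + 23548) - 1354) = -33/(26909 - 1354) = -33/25555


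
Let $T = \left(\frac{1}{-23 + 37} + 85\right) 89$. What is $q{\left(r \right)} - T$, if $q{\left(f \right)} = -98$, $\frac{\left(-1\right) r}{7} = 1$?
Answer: $- \frac{107371}{14} \approx -7669.4$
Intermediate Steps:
$r = -7$ ($r = \left(-7\right) 1 = -7$)
$T = \frac{105999}{14}$ ($T = \left(\frac{1}{14} + 85\right) 89 = \frac{1191}{14} \cdot 89 = \frac{105999}{14} \approx 7571.4$)
$q{\left(r \right)} - T = -98 - \frac{105999}{14} = - \frac{107371}{14}$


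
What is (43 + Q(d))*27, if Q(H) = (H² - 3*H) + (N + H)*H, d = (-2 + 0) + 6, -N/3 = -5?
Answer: 3321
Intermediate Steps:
N = 15 (N = -3*(-5) = 15)
d = 4 (d = -2 + 6 = 4)
Q(H) = H² - 3*H + H*(15 + H) (Q(H) = (H² - 3*H) + (15 + H)*H = (H² - 3*H) + H*(15 + H) = H² - 3*H + H*(15 + H))
(43 + Q(d))*27 = (43 + 2*4*(6 + 4))*27 = (43 + 2*4*10)*27 = (43 + 80)*27 = 123*27 = 3321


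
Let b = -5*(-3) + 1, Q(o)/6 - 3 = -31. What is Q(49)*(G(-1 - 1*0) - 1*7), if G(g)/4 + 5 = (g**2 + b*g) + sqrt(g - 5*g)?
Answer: 13272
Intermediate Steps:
Q(o) = -168 (Q(o) = 18 + 6*(-31) = 18 - 186 = -168)
b = 16 (b = 15 + 1 = 16)
G(g) = -20 + 4*g**2 + 8*sqrt(-g) + 64*g (G(g) = -20 + 4*((g**2 + 16*g) + sqrt(g - 5*g)) = -20 + 4*((g**2 + 16*g) + sqrt(-4*g)) = -20 + 4*((g**2 + 16*g) + 2*sqrt(-g)) = -20 + 4*(g**2 + 2*sqrt(-g) + 16*g) = -20 + (4*g**2 + 8*sqrt(-g) + 64*g) = -20 + 4*g**2 + 8*sqrt(-g) + 64*g)
Q(49)*(G(-1 - 1*0) - 1*7) = -168*((-20 + 4*(-1 - 1*0)**2 + 8*sqrt(-(-1 - 1*0)) + 64*(-1 - 1*0)) - 1*7) = -168*((-20 + 4*(-1 + 0)**2 + 8*sqrt(-(-1 + 0)) + 64*(-1 + 0)) - 7) = -168*((-20 + 4*(-1)**2 + 8*sqrt(-1*(-1)) + 64*(-1)) - 7) = -168*((-20 + 4*1 + 8*sqrt(1) - 64) - 7) = -168*((-20 + 4 + 8*1 - 64) - 7) = -168*((-20 + 4 + 8 - 64) - 7) = -168*(-72 - 7) = -168*(-79) = 13272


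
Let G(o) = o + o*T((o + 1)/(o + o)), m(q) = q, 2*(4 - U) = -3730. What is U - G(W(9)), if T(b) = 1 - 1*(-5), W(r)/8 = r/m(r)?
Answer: 1813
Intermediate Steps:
U = 1869 (U = 4 - 1/2*(-3730) = 4 + 1865 = 1869)
W(r) = 8 (W(r) = 8*(r/r) = 8*1 = 8)
T(b) = 6 (T(b) = 1 + 5 = 6)
G(o) = 7*o (G(o) = o + o*6 = o + 6*o = 7*o)
U - G(W(9)) = 1869 - 7*8 = 1869 - 1*56 = 1869 - 56 = 1813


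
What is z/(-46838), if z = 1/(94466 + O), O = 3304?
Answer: -1/4579351260 ≈ -2.1837e-10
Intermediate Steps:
z = 1/97770 (z = 1/(94466 + 3304) = 1/97770 ≈ 1.0228e-5)
z/(-46838) = (1/97770)/(-46838) = (1/97770)*(-1/46838) = -1/4579351260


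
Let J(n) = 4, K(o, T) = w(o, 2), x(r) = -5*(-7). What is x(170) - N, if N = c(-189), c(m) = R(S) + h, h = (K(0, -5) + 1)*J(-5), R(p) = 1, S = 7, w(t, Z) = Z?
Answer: 22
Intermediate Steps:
x(r) = 35
K(o, T) = 2
h = 12 (h = (2 + 1)*4 = 3*4 = 12)
c(m) = 13 (c(m) = 1 + 12 = 13)
N = 13
x(170) - N = 35 - 1*13 = 35 - 13 = 22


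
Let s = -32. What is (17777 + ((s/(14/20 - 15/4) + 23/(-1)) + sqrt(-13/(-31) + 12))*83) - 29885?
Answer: -801917/61 + 83*sqrt(11935)/31 ≈ -12854.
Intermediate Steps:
(17777 + ((s/(14/20 - 15/4) + 23/(-1)) + sqrt(-13/(-31) + 12))*83) - 29885 = (17777 + ((-32/(14/20 - 15/4) + 23/(-1)) + sqrt(-13/(-31) + 12))*83) - 29885 = (17777 + ((-32/(14*(1/20) - 15*1/4) + 23*(-1)) + sqrt(-13*(-1/31) + 12))*83) - 29885 = (17777 + ((-32/(7/10 - 15/4) - 23) + sqrt(13/31 + 12))*83) - 29885 = (17777 + ((-32/(-61/20) - 23) + sqrt(385/31))*83) - 29885 = (17777 + ((-32*(-20/61) - 23) + sqrt(11935)/31)*83) - 29885 = (17777 + ((640/61 - 23) + sqrt(11935)/31)*83) - 29885 = (17777 + (-763/61 + sqrt(11935)/31)*83) - 29885 = (17777 + (-63329/61 + 83*sqrt(11935)/31)) - 29885 = (1021068/61 + 83*sqrt(11935)/31) - 29885 = -801917/61 + 83*sqrt(11935)/31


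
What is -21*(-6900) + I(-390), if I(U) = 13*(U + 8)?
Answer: 139934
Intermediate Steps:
I(U) = 104 + 13*U (I(U) = 13*(8 + U) = 104 + 13*U)
-21*(-6900) + I(-390) = -21*(-6900) + (104 + 13*(-390)) = 144900 + (104 - 5070) = 144900 - 4966 = 139934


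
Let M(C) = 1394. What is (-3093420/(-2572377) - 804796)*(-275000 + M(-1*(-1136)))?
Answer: 188809629623739744/857459 ≈ 2.2020e+11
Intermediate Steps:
(-3093420/(-2572377) - 804796)*(-275000 + M(-1*(-1136))) = (-3093420/(-2572377) - 804796)*(-275000 + 1394) = (-3093420*(-1/2572377) - 804796)*(-273606) = (1031140/857459 - 804796)*(-273606) = -690078542224/857459*(-273606) = 188809629623739744/857459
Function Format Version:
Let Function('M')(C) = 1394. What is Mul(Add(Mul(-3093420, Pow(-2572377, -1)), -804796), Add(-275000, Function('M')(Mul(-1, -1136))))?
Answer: Rational(188809629623739744, 857459) ≈ 2.2020e+11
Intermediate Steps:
Mul(Add(Mul(-3093420, Pow(-2572377, -1)), -804796), Add(-275000, Function('M')(Mul(-1, -1136)))) = Mul(Add(Mul(-3093420, Pow(-2572377, -1)), -804796), Add(-275000, 1394)) = Mul(Add(Mul(-3093420, Rational(-1, 2572377)), -804796), -273606) = Mul(Add(Rational(1031140, 857459), -804796), -273606) = Mul(Rational(-690078542224, 857459), -273606) = Rational(188809629623739744, 857459)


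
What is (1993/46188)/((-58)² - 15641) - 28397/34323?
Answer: -5367529804637/6487619919516 ≈ -0.82735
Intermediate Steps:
(1993/46188)/((-58)² - 15641) - 28397/34323 = (1993*(1/46188))/(3364 - 15641) - 28397*1/34323 = (1993/46188)/(-12277) - 28397/34323 = (1993/46188)*(-1/12277) - 28397/34323 = -1993/567050076 - 28397/34323 = -5367529804637/6487619919516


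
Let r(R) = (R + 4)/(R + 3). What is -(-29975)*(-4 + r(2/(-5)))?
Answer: -1019150/13 ≈ -78396.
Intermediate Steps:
r(R) = (4 + R)/(3 + R)
-(-29975)*(-4 + r(2/(-5))) = -(-29975)*(-4 + (4 + 2/(-5))/(3 + 2/(-5))) = -(-29975)*(-4 + (4 + 2*(-1/5))/(3 + 2*(-1/5))) = -(-29975)*(-4 + (4 - 2/5)/(3 - 2/5)) = -(-29975)*(-4 + (18/5)/(13/5)) = -(-29975)*(-4 + (5/13)*(18/5)) = -(-29975)*(-4 + 18/13) = -(-29975)*(-34)/13 = -5995*170/13 = -1019150/13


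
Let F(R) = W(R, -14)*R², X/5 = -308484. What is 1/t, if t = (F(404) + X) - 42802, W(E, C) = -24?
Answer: -1/5502406 ≈ -1.8174e-7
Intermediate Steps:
X = -1542420 (X = 5*(-308484) = -1542420)
F(R) = -24*R²
t = -5502406 (t = (-24*404² - 1542420) - 42802 = (-24*163216 - 1542420) - 42802 = (-3917184 - 1542420) - 42802 = -5459604 - 42802 = -5502406)
1/t = 1/(-5502406) = -1/5502406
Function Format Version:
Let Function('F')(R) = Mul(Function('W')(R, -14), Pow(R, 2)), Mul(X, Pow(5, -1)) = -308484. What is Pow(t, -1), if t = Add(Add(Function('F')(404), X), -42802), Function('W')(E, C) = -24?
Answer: Rational(-1, 5502406) ≈ -1.8174e-7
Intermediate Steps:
X = -1542420 (X = Mul(5, -308484) = -1542420)
Function('F')(R) = Mul(-24, Pow(R, 2))
t = -5502406 (t = Add(Add(Mul(-24, Pow(404, 2)), -1542420), -42802) = Add(Add(Mul(-24, 163216), -1542420), -42802) = Add(Add(-3917184, -1542420), -42802) = Add(-5459604, -42802) = -5502406)
Pow(t, -1) = Pow(-5502406, -1) = Rational(-1, 5502406)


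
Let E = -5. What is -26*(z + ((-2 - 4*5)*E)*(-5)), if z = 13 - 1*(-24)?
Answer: 13338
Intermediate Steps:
z = 37 (z = 13 + 24 = 37)
-26*(z + ((-2 - 4*5)*E)*(-5)) = -26*(37 + ((-2 - 4*5)*(-5))*(-5)) = -26*(37 + ((-2 - 20)*(-5))*(-5)) = -26*(37 - 22*(-5)*(-5)) = -26*(37 + 110*(-5)) = -26*(37 - 550) = -26*(-513) = 13338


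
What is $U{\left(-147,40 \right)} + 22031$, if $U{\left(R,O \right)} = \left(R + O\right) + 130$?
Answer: $22054$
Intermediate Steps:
$U{\left(R,O \right)} = 130 + O + R$ ($U{\left(R,O \right)} = \left(O + R\right) + 130 = 130 + O + R$)
$U{\left(-147,40 \right)} + 22031 = \left(130 + 40 - 147\right) + 22031 = 23 + 22031 = 22054$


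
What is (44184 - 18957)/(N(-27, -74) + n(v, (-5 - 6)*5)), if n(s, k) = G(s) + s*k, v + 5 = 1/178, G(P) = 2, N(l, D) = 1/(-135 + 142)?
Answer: 31432842/344935 ≈ 91.127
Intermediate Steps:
N(l, D) = ⅐ (N(l, D) = 1/7 = ⅐)
v = -889/178 (v = -5 + 1/178 = -889/178 ≈ -4.9944)
n(s, k) = 2 + k*s (n(s, k) = 2 + s*k = 2 + k*s)
(44184 - 18957)/(N(-27, -74) + n(v, (-5 - 6)*5)) = (44184 - 18957)/(⅐ + (2 + ((-5 - 6)*5)*(-889/178))) = 25227/(⅐ + (2 - 11*5*(-889/178))) = 25227/(⅐ + (2 - 55*(-889/178))) = 25227/(⅐ + (2 + 48895/178)) = 25227/(⅐ + 49251/178) = 25227/(344935/1246) = 25227*(1246/344935) = 31432842/344935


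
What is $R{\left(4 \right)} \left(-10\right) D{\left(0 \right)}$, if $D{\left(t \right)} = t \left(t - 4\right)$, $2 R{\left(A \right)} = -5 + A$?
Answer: $0$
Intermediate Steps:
$R{\left(A \right)} = - \frac{5}{2} + \frac{A}{2}$ ($R{\left(A \right)} = \frac{-5 + A}{2} = - \frac{5}{2} + \frac{A}{2}$)
$D{\left(t \right)} = t \left(-4 + t\right)$
$R{\left(4 \right)} \left(-10\right) D{\left(0 \right)} = \left(- \frac{5}{2} + \frac{1}{2} \cdot 4\right) \left(-10\right) 0 \left(-4 + 0\right) = \left(- \frac{5}{2} + 2\right) \left(-10\right) 0 \left(-4\right) = \left(- \frac{1}{2}\right) \left(-10\right) 0 = 5 \cdot 0 = 0$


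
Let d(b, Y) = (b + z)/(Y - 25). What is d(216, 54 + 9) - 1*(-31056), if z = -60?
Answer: 590142/19 ≈ 31060.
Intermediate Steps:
d(b, Y) = (-60 + b)/(-25 + Y) (d(b, Y) = (b - 60)/(Y - 25) = (-60 + b)/(-25 + Y))
d(216, 54 + 9) - 1*(-31056) = (-60 + 216)/(-25 + (54 + 9)) - 1*(-31056) = 156/(-25 + 63) + 31056 = 156/38 + 31056 = (1/38)*156 + 31056 = 78/19 + 31056 = 590142/19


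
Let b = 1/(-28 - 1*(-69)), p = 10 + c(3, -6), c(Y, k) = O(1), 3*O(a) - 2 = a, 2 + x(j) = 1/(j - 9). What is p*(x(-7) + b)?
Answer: -14707/656 ≈ -22.419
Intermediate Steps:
x(j) = -2 + 1/(-9 + j) (x(j) = -2 + 1/(j - 9) = -2 + 1/(-9 + j))
O(a) = ⅔ + a/3
c(Y, k) = 1 (c(Y, k) = ⅔ + (⅓)*1 = ⅔ + ⅓ = 1)
p = 11 (p = 10 + 1 = 11)
b = 1/41 (b = 1/(-28 + 69) = 1/41 ≈ 0.024390)
p*(x(-7) + b) = 11*((19 - 2*(-7))/(-9 - 7) + 1/41) = 11*((19 + 14)/(-16) + 1/41) = 11*(-1/16*33 + 1/41) = 11*(-33/16 + 1/41) = 11*(-1337/656) = -14707/656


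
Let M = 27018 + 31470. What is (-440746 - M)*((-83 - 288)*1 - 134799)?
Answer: 67481459780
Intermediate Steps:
M = 58488
(-440746 - M)*((-83 - 288)*1 - 134799) = (-440746 - 1*58488)*((-83 - 288)*1 - 134799) = (-440746 - 58488)*(-371*1 - 134799) = -499234*(-371 - 134799) = -499234*(-135170) = 67481459780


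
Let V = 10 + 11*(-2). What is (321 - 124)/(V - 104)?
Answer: -197/116 ≈ -1.6983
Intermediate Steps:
V = -12 (V = 10 - 22 = -12)
(321 - 124)/(V - 104) = (321 - 124)/(-12 - 104) = 197/(-116) = 197*(-1/116) = -197/116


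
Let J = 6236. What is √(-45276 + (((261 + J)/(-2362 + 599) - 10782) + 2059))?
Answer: 3*I*√18649941338/1763 ≈ 232.38*I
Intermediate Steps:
√(-45276 + (((261 + J)/(-2362 + 599) - 10782) + 2059)) = √(-45276 + (((261 + 6236)/(-2362 + 599) - 10782) + 2059)) = √(-45276 + ((6497/(-1763) - 10782) + 2059)) = √(-45276 + ((6497*(-1/1763) - 10782) + 2059)) = √(-45276 + ((-6497/1763 - 10782) + 2059)) = √(-45276 + (-19015163/1763 + 2059)) = √(-45276 - 15385146/1763) = √(-95206734/1763) = 3*I*√18649941338/1763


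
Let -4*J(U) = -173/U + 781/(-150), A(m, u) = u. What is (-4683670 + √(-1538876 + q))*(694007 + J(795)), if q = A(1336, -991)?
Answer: -10336609452284341/3180 + 22069465723*I*√1539867/31800 ≈ -3.2505e+12 + 8.612e+8*I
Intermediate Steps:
q = -991
J(U) = 781/600 + 173/(4*U) (J(U) = -(-173/U + 781/(-150))/4 = -(-173/U + 781*(-1/150))/4 = -(-173/U - 781/150)/4 = -(-781/150 - 173/U)/4 = 781/600 + 173/(4*U))
(-4683670 + √(-1538876 + q))*(694007 + J(795)) = (-4683670 + √(-1538876 - 991))*(694007 + (1/600)*(25950 + 781*795)/795) = (-4683670 + √(-1539867))*(694007 + (1/600)*(1/795)*(25950 + 620895)) = (-4683670 + I*√1539867)*(694007 + (1/600)*(1/795)*646845) = (-4683670 + I*√1539867)*(694007 + 43123/31800) = (-4683670 + I*√1539867)*(22069465723/31800) = -10336609452284341/3180 + 22069465723*I*√1539867/31800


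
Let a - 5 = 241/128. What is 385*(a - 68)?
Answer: -3011855/128 ≈ -23530.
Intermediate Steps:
a = 881/128 (a = 5 + 241/128 = 881/128 ≈ 6.8828)
385*(a - 68) = 385*(881/128 - 68) = 385*(-7823/128) = -3011855/128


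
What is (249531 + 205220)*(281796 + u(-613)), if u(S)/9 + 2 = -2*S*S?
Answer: -2947725086064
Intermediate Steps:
u(S) = -18 - 18*S² (u(S) = -18 + 9*(-2*S*S) = -18 + 9*(-2*S²) = -18 - 18*S²)
(249531 + 205220)*(281796 + u(-613)) = (249531 + 205220)*(281796 + (-18 - 18*(-613)²)) = 454751*(281796 + (-18 - 18*375769)) = 454751*(281796 + (-18 - 6763842)) = 454751*(281796 - 6763860) = 454751*(-6482064) = -2947725086064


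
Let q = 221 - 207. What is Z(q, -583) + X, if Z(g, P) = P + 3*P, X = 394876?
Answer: 392544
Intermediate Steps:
q = 14
Z(g, P) = 4*P
Z(q, -583) + X = 4*(-583) + 394876 = -2332 + 394876 = 392544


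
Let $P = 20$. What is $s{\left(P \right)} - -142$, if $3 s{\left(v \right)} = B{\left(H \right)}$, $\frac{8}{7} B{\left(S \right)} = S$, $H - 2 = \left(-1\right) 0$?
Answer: $\frac{1711}{12} \approx 142.58$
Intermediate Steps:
$H = 2$ ($H = 2 - 0 = 2 + 0 = 2$)
$B{\left(S \right)} = \frac{7 S}{8}$
$s{\left(v \right)} = \frac{7}{12}$ ($s{\left(v \right)} = \frac{\frac{7}{8} \cdot 2}{3} = \frac{1}{3} \cdot \frac{7}{4} = \frac{7}{12}$)
$s{\left(P \right)} - -142 = \frac{7}{12} - -142 = \frac{7}{12} + 142 = \frac{1711}{12}$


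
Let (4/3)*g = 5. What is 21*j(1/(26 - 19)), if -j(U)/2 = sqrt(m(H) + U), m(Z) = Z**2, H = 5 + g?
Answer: -33*sqrt(497)/2 ≈ -367.84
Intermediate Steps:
g = 15/4 (g = (3/4)*5 = 15/4 ≈ 3.7500)
H = 35/4 (H = 5 + 15/4 = 35/4 ≈ 8.7500)
j(U) = -2*sqrt(1225/16 + U) (j(U) = -2*sqrt((35/4)**2 + U) = -2*sqrt(1225/16 + U))
21*j(1/(26 - 19)) = 21*(-sqrt(1225 + 16/(26 - 19))/2) = 21*(-sqrt(1225 + 16/7)/2) = 21*(-11*sqrt(497)/14) = -33*sqrt(497)/2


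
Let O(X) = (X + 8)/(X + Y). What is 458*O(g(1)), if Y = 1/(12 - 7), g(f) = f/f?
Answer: 3435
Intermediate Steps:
g(f) = 1
Y = ⅕ (Y = 1/5 = ⅕ ≈ 0.20000)
O(X) = (8 + X)/(⅕ + X) (O(X) = (X + 8)/(X + ⅕) = (8 + X)/(⅕ + X))
458*O(g(1)) = 458*(5*(8 + 1)/(1 + 5*1)) = 458*(5*9/(1 + 5)) = 458*(5*9/6) = 458*(5*(⅙)*9) = 458*(15/2) = 3435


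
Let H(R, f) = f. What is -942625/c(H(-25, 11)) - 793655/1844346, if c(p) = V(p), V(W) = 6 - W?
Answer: 347704535995/1844346 ≈ 1.8852e+5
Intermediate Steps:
c(p) = 6 - p
-942625/c(H(-25, 11)) - 793655/1844346 = -942625/(6 - 1*11) - 793655/1844346 = -942625/(6 - 11) - 793655*1/1844346 = -942625/(-5) - 793655/1844346 = -942625*(-⅕) - 793655/1844346 = 188525 - 793655/1844346 = 347704535995/1844346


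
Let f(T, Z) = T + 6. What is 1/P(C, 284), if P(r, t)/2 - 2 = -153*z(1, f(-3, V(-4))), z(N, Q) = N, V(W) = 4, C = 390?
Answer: -1/302 ≈ -0.0033113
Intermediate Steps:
f(T, Z) = 6 + T
P(r, t) = -302 (P(r, t) = 4 + 2*(-153*1) = 4 + 2*(-153) = 4 - 306 = -302)
1/P(C, 284) = 1/(-302) = -1/302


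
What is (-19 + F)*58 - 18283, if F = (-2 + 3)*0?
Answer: -19385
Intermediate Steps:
F = 0 (F = 1*0 = 0)
(-19 + F)*58 - 18283 = (-19 + 0)*58 - 18283 = -19*58 - 18283 = -1102 - 18283 = -19385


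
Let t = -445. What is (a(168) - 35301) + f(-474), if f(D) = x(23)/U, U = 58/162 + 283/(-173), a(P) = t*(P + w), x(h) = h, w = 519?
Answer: -6106554795/17906 ≈ -3.4103e+5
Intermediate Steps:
a(P) = -230955 - 445*P (a(P) = -445*(P + 519) = -445*(519 + P) = -230955 - 445*P)
U = -17906/14013 (U = 58*(1/162) + 283*(-1/173) = 29/81 - 283/173 = -17906/14013 ≈ -1.2778)
f(D) = -322299/17906 (f(D) = 23/(-17906/14013) = 23*(-14013/17906) = -322299/17906)
(a(168) - 35301) + f(-474) = ((-230955 - 445*168) - 35301) - 322299/17906 = ((-230955 - 74760) - 35301) - 322299/17906 = (-305715 - 35301) - 322299/17906 = -341016 - 322299/17906 = -6106554795/17906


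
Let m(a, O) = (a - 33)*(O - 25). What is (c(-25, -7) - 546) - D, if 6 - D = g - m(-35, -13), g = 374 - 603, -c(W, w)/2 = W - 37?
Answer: -3241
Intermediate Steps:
c(W, w) = 74 - 2*W (c(W, w) = -2*(W - 37) = -2*(-37 + W) = 74 - 2*W)
m(a, O) = (-33 + a)*(-25 + O)
g = -229
D = 2819 (D = 6 - (-229 - (825 - 33*(-13) - 25*(-35) - 13*(-35))) = 6 - (-229 - (825 + 429 + 875 + 455)) = 6 - (-229 - 1*2584) = 6 - (-229 - 2584) = 6 - 1*(-2813) = 6 + 2813 = 2819)
(c(-25, -7) - 546) - D = ((74 - 2*(-25)) - 546) - 1*2819 = ((74 + 50) - 546) - 2819 = (124 - 546) - 2819 = -422 - 2819 = -3241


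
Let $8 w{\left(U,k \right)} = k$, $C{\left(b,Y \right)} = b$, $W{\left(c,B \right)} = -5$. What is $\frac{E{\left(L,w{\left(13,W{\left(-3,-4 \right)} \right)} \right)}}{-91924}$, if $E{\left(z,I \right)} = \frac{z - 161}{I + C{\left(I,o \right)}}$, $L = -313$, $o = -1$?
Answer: $- \frac{474}{114905} \approx -0.0041251$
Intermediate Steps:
$w{\left(U,k \right)} = \frac{k}{8}$
$E{\left(z,I \right)} = \frac{-161 + z}{2 I}$ ($E{\left(z,I \right)} = \frac{z - 161}{I + I} = \frac{-161 + z}{2 I}$)
$\frac{E{\left(L,w{\left(13,W{\left(-3,-4 \right)} \right)} \right)}}{-91924} = \frac{\frac{1}{2} \frac{1}{\frac{1}{8} \left(-5\right)} \left(-161 - 313\right)}{-91924} = \frac{1}{2} \frac{1}{- \frac{5}{8}} \left(-474\right) \left(- \frac{1}{91924}\right) = \frac{1}{2} \left(- \frac{8}{5}\right) \left(-474\right) \left(- \frac{1}{91924}\right) = \frac{1896}{5} \left(- \frac{1}{91924}\right) = - \frac{474}{114905}$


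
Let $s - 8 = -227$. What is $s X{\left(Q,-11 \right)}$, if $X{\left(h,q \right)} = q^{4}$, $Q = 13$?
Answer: $-3206379$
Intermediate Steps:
$s = -219$ ($s = 8 - 227 = -219$)
$s X{\left(Q,-11 \right)} = - 219 \left(-11\right)^{4} = \left(-219\right) 14641 = -3206379$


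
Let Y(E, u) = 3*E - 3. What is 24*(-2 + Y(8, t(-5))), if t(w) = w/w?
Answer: 456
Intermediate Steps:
t(w) = 1
Y(E, u) = -3 + 3*E
24*(-2 + Y(8, t(-5))) = 24*(-2 + (-3 + 3*8)) = 24*(-2 + (-3 + 24)) = 24*(-2 + 21) = 24*19 = 456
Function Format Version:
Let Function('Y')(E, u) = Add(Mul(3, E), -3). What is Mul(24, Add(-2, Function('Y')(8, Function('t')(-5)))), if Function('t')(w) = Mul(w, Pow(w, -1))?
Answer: 456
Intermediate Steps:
Function('t')(w) = 1
Function('Y')(E, u) = Add(-3, Mul(3, E))
Mul(24, Add(-2, Function('Y')(8, Function('t')(-5)))) = Mul(24, Add(-2, Add(-3, Mul(3, 8)))) = Mul(24, Add(-2, Add(-3, 24))) = Mul(24, Add(-2, 21)) = Mul(24, 19) = 456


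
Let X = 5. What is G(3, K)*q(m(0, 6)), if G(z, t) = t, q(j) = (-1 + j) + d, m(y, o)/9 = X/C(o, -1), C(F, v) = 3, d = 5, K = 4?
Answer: 76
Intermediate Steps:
m(y, o) = 15 (m(y, o) = 9*(5/3) = 15)
q(j) = 4 + j (q(j) = (-1 + j) + 5 = 4 + j)
G(3, K)*q(m(0, 6)) = 4*(4 + 15) = 4*19 = 76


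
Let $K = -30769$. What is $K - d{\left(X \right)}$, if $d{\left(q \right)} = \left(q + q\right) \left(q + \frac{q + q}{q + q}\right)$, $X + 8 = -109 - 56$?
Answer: $-90281$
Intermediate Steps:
$X = -173$ ($X = -8 - 165 = -173$)
$d{\left(q \right)} = 2 q \left(1 + q\right)$ ($d{\left(q \right)} = 2 q \left(q + \frac{2 q}{2 q}\right) = 2 q \left(q + 2 q \frac{1}{2 q}\right) = 2 q \left(q + 1\right) = 2 q \left(1 + q\right)$)
$K - d{\left(X \right)} = -30769 - 2 \left(-173\right) \left(1 - 173\right) = -30769 - 2 \left(-173\right) \left(-172\right) = -30769 - 59512 = -90281$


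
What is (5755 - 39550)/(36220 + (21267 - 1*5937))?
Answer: -6759/10310 ≈ -0.65558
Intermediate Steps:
(5755 - 39550)/(36220 + (21267 - 1*5937)) = -33795/(36220 + (21267 - 5937)) = -33795/(36220 + 15330) = -33795/51550 = -33795*1/51550 = -6759/10310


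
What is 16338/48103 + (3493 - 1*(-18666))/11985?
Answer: 1261725307/576514455 ≈ 2.1885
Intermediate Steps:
16338/48103 + (3493 - 1*(-18666))/11985 = 16338*(1/48103) + (3493 + 18666)*(1/11985) = 16338/48103 + 22159*(1/11985) = 16338/48103 + 22159/11985 = 1261725307/576514455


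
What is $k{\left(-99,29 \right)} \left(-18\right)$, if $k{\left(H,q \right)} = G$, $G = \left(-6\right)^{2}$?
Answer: $-648$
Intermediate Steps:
$G = 36$
$k{\left(H,q \right)} = 36$
$k{\left(-99,29 \right)} \left(-18\right) = 36 \left(-18\right) = -648$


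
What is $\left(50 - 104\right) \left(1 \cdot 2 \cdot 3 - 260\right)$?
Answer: $13716$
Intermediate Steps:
$\left(50 - 104\right) \left(1 \cdot 2 \cdot 3 - 260\right) = - 54 \left(2 \cdot 3 - 260\right) = - 54 \left(6 - 260\right) = \left(-54\right) \left(-254\right) = 13716$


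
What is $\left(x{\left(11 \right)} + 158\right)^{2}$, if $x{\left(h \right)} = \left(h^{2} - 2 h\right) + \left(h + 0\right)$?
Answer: $71824$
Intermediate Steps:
$x{\left(h \right)} = h^{2} - h$ ($x{\left(h \right)} = \left(h^{2} - 2 h\right) + h = h^{2} - h$)
$\left(x{\left(11 \right)} + 158\right)^{2} = \left(11 \left(-1 + 11\right) + 158\right)^{2} = \left(11 \cdot 10 + 158\right)^{2} = \left(110 + 158\right)^{2} = 268^{2} = 71824$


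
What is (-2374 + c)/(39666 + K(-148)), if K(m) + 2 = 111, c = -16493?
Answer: -18867/39775 ≈ -0.47434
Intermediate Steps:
K(m) = 109 (K(m) = -2 + 111 = 109)
(-2374 + c)/(39666 + K(-148)) = (-2374 - 16493)/(39666 + 109) = -18867/39775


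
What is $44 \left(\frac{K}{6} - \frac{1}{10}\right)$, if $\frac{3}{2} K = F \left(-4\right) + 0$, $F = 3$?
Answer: $- \frac{946}{15} \approx -63.067$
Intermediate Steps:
$K = -8$ ($K = \frac{2 \left(3 \left(-4\right) + 0\right)}{3} = \frac{2 \left(-12 + 0\right)}{3} = \frac{2}{3} \left(-12\right) = -8$)
$44 \left(\frac{K}{6} - \frac{1}{10}\right) = 44 \left(- \frac{8}{6} - \frac{1}{10}\right) = 44 \left(\left(-8\right) \frac{1}{6} - \frac{1}{10}\right) = 44 \left(- \frac{4}{3} - \frac{1}{10}\right) = 44 \left(- \frac{43}{30}\right) = - \frac{946}{15}$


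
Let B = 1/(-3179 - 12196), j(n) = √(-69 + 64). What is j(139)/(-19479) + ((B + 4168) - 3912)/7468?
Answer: 3935999/114820500 - I*√5/19479 ≈ 0.03428 - 0.00011479*I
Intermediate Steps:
j(n) = I*√5 (j(n) = √(-5) = I*√5)
B = -1/15375 (B = 1/(-15375) = -1/15375 ≈ -6.5041e-5)
j(139)/(-19479) + ((B + 4168) - 3912)/7468 = (I*√5)/(-19479) + ((-1/15375 + 4168) - 3912)/7468 = (I*√5)*(-1/19479) + (64082999/15375 - 3912)*(1/7468) = -I*√5/19479 + (3935999/15375)*(1/7468) = -I*√5/19479 + 3935999/114820500 = 3935999/114820500 - I*√5/19479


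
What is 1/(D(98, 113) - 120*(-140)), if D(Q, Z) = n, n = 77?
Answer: 1/16877 ≈ 5.9252e-5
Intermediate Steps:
D(Q, Z) = 77
1/(D(98, 113) - 120*(-140)) = 1/(77 - 120*(-140)) = 1/(77 + 16800) = 1/16877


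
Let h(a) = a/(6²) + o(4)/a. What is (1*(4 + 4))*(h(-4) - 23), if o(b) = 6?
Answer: -1772/9 ≈ -196.89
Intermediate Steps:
h(a) = 6/a + a/36 (h(a) = a/(6²) + 6/a = a/36 + 6/a = 6/a + a/36)
(1*(4 + 4))*(h(-4) - 23) = (1*(4 + 4))*((6/(-4) + (1/36)*(-4)) - 23) = (1*8)*((6*(-¼) - ⅑) - 23) = 8*((-3/2 - ⅑) - 23) = 8*(-29/18 - 23) = 8*(-443/18) = -1772/9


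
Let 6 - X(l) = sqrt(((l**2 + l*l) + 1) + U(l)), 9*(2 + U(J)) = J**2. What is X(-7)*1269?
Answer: 7614 - 423*sqrt(922) ≈ -5230.2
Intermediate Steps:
U(J) = -2 + J**2/9
X(l) = 6 - sqrt(-1 + 19*l**2/9) (X(l) = 6 - sqrt(((l**2 + l*l) + 1) + (-2 + l**2/9)) = 6 - sqrt(((l**2 + l**2) + 1) + (-2 + l**2/9)) = 6 - sqrt((2*l**2 + 1) + (-2 + l**2/9)) = 6 - sqrt((1 + 2*l**2) + (-2 + l**2/9)) = 6 - sqrt(-1 + 19*l**2/9))
X(-7)*1269 = (6 - sqrt(-9 + 19*(-7)**2)/3)*1269 = (6 - sqrt(-9 + 19*49)/3)*1269 = (6 - sqrt(-9 + 931)/3)*1269 = (6 - sqrt(922)/3)*1269 = 7614 - 423*sqrt(922)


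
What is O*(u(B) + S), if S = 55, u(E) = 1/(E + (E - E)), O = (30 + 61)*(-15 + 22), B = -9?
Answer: 314678/9 ≈ 34964.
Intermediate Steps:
O = 637 (O = 91*7 = 637)
u(E) = 1/E (u(E) = 1/(E + 0) = 1/E)
O*(u(B) + S) = 637*(1/(-9) + 55) = 637*(-⅑ + 55) = 637*(494/9) = 314678/9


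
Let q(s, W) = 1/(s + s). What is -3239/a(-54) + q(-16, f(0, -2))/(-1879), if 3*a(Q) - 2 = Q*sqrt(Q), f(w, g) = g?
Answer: (-292131887*I + 81*sqrt(6))/(60128*(I + 81*sqrt(6))) ≈ -0.1234 - 24.487*I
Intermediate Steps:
a(Q) = 2/3 + Q**(3/2)/3 (a(Q) = 2/3 + (Q*sqrt(Q))/3 = 2/3 + Q**(3/2)/3)
q(s, W) = 1/(2*s)
-3239/a(-54) + q(-16, f(0, -2))/(-1879) = -3239/(2/3 + (-54)**(3/2)/3) + ((1/2)/(-16))/(-1879) = -3239/(2/3 + (-162*I*sqrt(6))/3) + ((1/2)*(-1/16))*(-1/1879) = -3239/(2/3 - 54*I*sqrt(6)) - 1/32*(-1/1879) = -3239/(2/3 - 54*I*sqrt(6)) + 1/60128 = 1/60128 - 3239/(2/3 - 54*I*sqrt(6))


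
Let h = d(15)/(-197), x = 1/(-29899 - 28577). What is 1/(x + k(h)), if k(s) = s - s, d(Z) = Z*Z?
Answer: -58476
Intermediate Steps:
d(Z) = Z²
x = -1/58476 (x = 1/(-58476) = -1/58476 ≈ -1.7101e-5)
h = -225/197 (h = 15²/(-197) = 225*(-1/197) = -225/197 ≈ -1.1421)
k(s) = 0
1/(x + k(h)) = 1/(-1/58476 + 0) = 1/(-1/58476) = -58476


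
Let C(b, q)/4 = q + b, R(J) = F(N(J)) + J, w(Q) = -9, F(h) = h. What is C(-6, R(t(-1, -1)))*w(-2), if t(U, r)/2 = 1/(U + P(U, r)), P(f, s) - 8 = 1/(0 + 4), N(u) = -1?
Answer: 7020/29 ≈ 242.07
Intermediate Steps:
P(f, s) = 33/4 (P(f, s) = 8 + 1/(0 + 4) = 8 + 1/4 = 33/4)
t(U, r) = 2/(33/4 + U) (t(U, r) = 2/(U + 33/4) = 2/(33/4 + U))
R(J) = -1 + J
C(b, q) = 4*b + 4*q (C(b, q) = 4*(q + b) = 4*(b + q) = 4*b + 4*q)
C(-6, R(t(-1, -1)))*w(-2) = (4*(-6) + 4*(-1 + 8/(33 + 4*(-1))))*(-9) = (-24 + 4*(-1 + 8/(33 - 4)))*(-9) = (-24 + 4*(-1 + 8/29))*(-9) = (-24 + 4*(-21/29))*(-9) = (-24 - 84/29)*(-9) = -780/29*(-9) = 7020/29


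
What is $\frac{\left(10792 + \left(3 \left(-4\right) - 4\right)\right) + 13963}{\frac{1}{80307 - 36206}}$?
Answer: $1091014639$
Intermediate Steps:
$\frac{\left(10792 + \left(3 \left(-4\right) - 4\right)\right) + 13963}{\frac{1}{80307 - 36206}} = \frac{\left(10792 - 16\right) + 13963}{\frac{1}{44101}} = \left(\left(10792 - 16\right) + 13963\right) \frac{1}{\frac{1}{44101}} = \left(10776 + 13963\right) 44101 = 24739 \cdot 44101 = 1091014639$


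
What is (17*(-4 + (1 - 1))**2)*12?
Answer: 3264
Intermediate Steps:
(17*(-4 + (1 - 1))**2)*12 = (17*(-4 + 0)**2)*12 = (17*(-4)**2)*12 = (17*16)*12 = 272*12 = 3264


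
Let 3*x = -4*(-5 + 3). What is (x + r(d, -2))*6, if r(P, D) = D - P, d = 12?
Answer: -68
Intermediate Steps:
x = 8/3 (x = (-4*(-5 + 3))/3 = (-4*(-2))/3 = (⅓)*8 = 8/3 ≈ 2.6667)
(x + r(d, -2))*6 = (8/3 + (-2 - 1*12))*6 = (8/3 + (-2 - 12))*6 = (8/3 - 14)*6 = -34/3*6 = -68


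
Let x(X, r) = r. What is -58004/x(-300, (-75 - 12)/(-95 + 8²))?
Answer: -1798124/87 ≈ -20668.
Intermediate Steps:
-58004/x(-300, (-75 - 12)/(-95 + 8²)) = -58004*(-95 + 8²)/(-75 - 12) = -58004/((-87/(-95 + 64))) = -58004/((-87/(-31))) = -58004/((-87*(-1/31))) = -58004/87/31 = -58004*31/87 = -1798124/87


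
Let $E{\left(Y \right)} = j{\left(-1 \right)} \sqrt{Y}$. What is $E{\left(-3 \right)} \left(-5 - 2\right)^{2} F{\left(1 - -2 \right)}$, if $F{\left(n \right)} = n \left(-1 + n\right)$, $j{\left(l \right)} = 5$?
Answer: $1470 i \sqrt{3} \approx 2546.1 i$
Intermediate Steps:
$E{\left(Y \right)} = 5 \sqrt{Y}$
$E{\left(-3 \right)} \left(-5 - 2\right)^{2} F{\left(1 - -2 \right)} = 5 \sqrt{-3} \left(-5 - 2\right)^{2} \left(1 - -2\right) \left(-1 + \left(1 - -2\right)\right) = 5 i \sqrt{3} \left(-7\right)^{2} \left(1 + 2\right) \left(-1 + \left(1 + 2\right)\right) = 5 i \sqrt{3} \cdot 49 \cdot 3 \left(-1 + 3\right) = 245 i \sqrt{3} \cdot 3 \cdot 2 = 245 i \sqrt{3} \cdot 6 = 1470 i \sqrt{3}$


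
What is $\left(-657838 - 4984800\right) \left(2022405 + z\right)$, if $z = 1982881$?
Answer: $-22600378984468$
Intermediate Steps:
$\left(-657838 - 4984800\right) \left(2022405 + z\right) = \left(-657838 - 4984800\right) \left(2022405 + 1982881\right) = \left(-5642638\right) 4005286 = -22600378984468$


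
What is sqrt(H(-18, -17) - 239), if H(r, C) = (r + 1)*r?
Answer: sqrt(67) ≈ 8.1853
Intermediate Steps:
H(r, C) = r*(1 + r) (H(r, C) = (1 + r)*r = r*(1 + r))
sqrt(H(-18, -17) - 239) = sqrt(-18*(1 - 18) - 239) = sqrt(-18*(-17) - 239) = sqrt(306 - 239) = sqrt(67)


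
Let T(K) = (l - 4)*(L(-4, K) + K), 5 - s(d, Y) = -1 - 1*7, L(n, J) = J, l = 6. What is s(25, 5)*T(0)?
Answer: 0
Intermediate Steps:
s(d, Y) = 13 (s(d, Y) = 5 - (-1 - 1*7) = 5 - (-1 - 7) = 5 - 1*(-8) = 5 + 8 = 13)
T(K) = 4*K (T(K) = (6 - 4)*(K + K) = 2*(2*K) = 4*K)
s(25, 5)*T(0) = 13*(4*0) = 13*0 = 0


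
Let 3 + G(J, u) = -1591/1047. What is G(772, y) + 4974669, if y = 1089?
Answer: 5208473711/1047 ≈ 4.9747e+6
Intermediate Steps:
G(J, u) = -4732/1047 (G(J, u) = -3 - 1591/1047 = -4732/1047)
G(772, y) + 4974669 = -4732/1047 + 4974669 = 5208473711/1047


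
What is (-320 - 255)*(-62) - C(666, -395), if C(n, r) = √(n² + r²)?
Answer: 35650 - √599581 ≈ 34876.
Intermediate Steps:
(-320 - 255)*(-62) - C(666, -395) = (-320 - 255)*(-62) - √(666² + (-395)²) = -575*(-62) - √(443556 + 156025) = 35650 - √599581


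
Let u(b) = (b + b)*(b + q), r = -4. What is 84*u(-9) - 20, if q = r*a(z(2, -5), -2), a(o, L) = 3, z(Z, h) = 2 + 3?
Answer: 31732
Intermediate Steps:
z(Z, h) = 5
q = -12 (q = -4*3 = -12)
u(b) = 2*b*(-12 + b) (u(b) = (b + b)*(b - 12) = (2*b)*(-12 + b) = 2*b*(-12 + b))
84*u(-9) - 20 = 84*(2*(-9)*(-12 - 9)) - 20 = 84*(2*(-9)*(-21)) - 20 = 84*378 - 20 = 31752 - 20 = 31732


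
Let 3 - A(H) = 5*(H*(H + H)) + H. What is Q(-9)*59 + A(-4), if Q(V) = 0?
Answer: -153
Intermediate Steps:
A(H) = 3 - H - 10*H² (A(H) = 3 - (5*(H*(H + H)) + H) = 3 - (5*(H*(2*H)) + H) = 3 - (5*(2*H²) + H) = 3 - (10*H² + H) = 3 - (H + 10*H²) = 3 + (-H - 10*H²) = 3 - H - 10*H²)
Q(-9)*59 + A(-4) = 0*59 + (3 - 1*(-4) - 10*(-4)²) = 0 + (3 + 4 - 10*16) = 0 + (3 + 4 - 160) = 0 - 153 = -153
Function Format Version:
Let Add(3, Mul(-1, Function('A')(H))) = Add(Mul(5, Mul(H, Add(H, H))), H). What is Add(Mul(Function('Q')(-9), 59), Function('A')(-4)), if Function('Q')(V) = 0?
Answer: -153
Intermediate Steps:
Function('A')(H) = Add(3, Mul(-1, H), Mul(-10, Pow(H, 2))) (Function('A')(H) = Add(3, Mul(-1, Add(Mul(5, Mul(H, Add(H, H))), H))) = Add(3, Mul(-1, Add(Mul(5, Mul(H, Mul(2, H))), H))) = Add(3, Mul(-1, Add(Mul(5, Mul(2, Pow(H, 2))), H))) = Add(3, Mul(-1, Add(Mul(10, Pow(H, 2)), H))) = Add(3, Mul(-1, Add(H, Mul(10, Pow(H, 2))))) = Add(3, Add(Mul(-1, H), Mul(-10, Pow(H, 2)))) = Add(3, Mul(-1, H), Mul(-10, Pow(H, 2))))
Add(Mul(Function('Q')(-9), 59), Function('A')(-4)) = Add(Mul(0, 59), Add(3, Mul(-1, -4), Mul(-10, Pow(-4, 2)))) = Add(0, Add(3, 4, Mul(-10, 16))) = Add(0, Add(3, 4, -160)) = Add(0, -153) = -153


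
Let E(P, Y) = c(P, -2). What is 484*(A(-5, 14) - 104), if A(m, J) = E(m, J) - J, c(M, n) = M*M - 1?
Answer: -45496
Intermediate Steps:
c(M, n) = -1 + M² (c(M, n) = M² - 1 = -1 + M²)
E(P, Y) = -1 + P²
A(m, J) = -1 + m² - J (A(m, J) = (-1 + m²) - J = -1 + m² - J)
484*(A(-5, 14) - 104) = 484*((-1 + (-5)² - 1*14) - 104) = 484*((-1 + 25 - 14) - 104) = 484*(10 - 104) = 484*(-94) = -45496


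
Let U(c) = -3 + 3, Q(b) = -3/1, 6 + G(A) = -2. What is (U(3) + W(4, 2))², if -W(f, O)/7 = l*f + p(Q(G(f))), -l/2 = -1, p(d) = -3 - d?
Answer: 3136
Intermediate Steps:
G(A) = -8 (G(A) = -6 - 2 = -8)
Q(b) = -3 (Q(b) = -3*1 = -3)
U(c) = 0
l = 2 (l = -2*(-1) = 2)
W(f, O) = -14*f (W(f, O) = -7*(2*f + (-3 - 1*(-3))) = -7*(2*f + (-3 + 3)) = -7*(2*f + 0) = -14*f)
(U(3) + W(4, 2))² = (0 - 14*4)² = (0 - 56)² = (-56)² = 3136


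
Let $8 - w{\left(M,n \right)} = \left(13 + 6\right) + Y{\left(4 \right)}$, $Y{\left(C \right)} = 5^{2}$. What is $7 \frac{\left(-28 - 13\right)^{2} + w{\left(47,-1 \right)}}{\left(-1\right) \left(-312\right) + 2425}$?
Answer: $\frac{1645}{391} \approx 4.2072$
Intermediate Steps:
$Y{\left(C \right)} = 25$
$w{\left(M,n \right)} = -36$ ($w{\left(M,n \right)} = 8 - \left(\left(13 + 6\right) + 25\right) = 8 - \left(19 + 25\right) = 8 - 44 = -36$)
$7 \frac{\left(-28 - 13\right)^{2} + w{\left(47,-1 \right)}}{\left(-1\right) \left(-312\right) + 2425} = 7 \frac{\left(-28 - 13\right)^{2} - 36}{\left(-1\right) \left(-312\right) + 2425} = 7 \frac{\left(-41\right)^{2} - 36}{312 + 2425} = 7 \frac{1681 - 36}{2737} = 7 \cdot 1645 \cdot \frac{1}{2737} = 7 \cdot \frac{235}{391} = \frac{1645}{391}$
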